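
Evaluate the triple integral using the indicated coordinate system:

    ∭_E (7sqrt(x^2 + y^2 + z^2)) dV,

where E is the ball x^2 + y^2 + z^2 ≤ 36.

In spherical coordinates, x = ρ sin(φ) cos(θ), y = ρ sin(φ) sin(θ), z = ρ cos(φ), and dV = ρ^2 sin(φ) dρ dφ dθ.

The integrand becomes 7ρ, so

    ∭_E (7sqrt(x^2 + y^2 + z^2)) dV = ∫_{0}^{2π} ∫_{0}^{π} ∫_{0}^{6} (7ρ) · ρ^2 sin(φ) dρ dφ dθ.

Inner (ρ): 2268sin(φ).
Middle (φ): 4536.
Outer (θ): 9072π.

Therefore the triple integral equals 9072π.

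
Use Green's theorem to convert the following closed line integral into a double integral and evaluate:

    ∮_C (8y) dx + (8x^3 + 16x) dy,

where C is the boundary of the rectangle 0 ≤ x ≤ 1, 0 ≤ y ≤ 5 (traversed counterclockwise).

Green's theorem converts the closed line integral into a double integral over the enclosed region D:

    ∮_C P dx + Q dy = ∬_D (∂Q/∂x - ∂P/∂y) dA.

Here P = 8y, Q = 8x^3 + 16x, so

    ∂Q/∂x = 24x^2 + 16,    ∂P/∂y = 8,
    ∂Q/∂x - ∂P/∂y = 24x^2 + 8.

D is the region 0 ≤ x ≤ 1, 0 ≤ y ≤ 5. Evaluating the double integral:

    ∬_D (24x^2 + 8) dA = ∫_0^{1} ∫_0^{5} (24x^2 + 8) dy dx.

Inner (y from 0 to 5): 120x^2 + 40.
Outer (x from 0 to 1): 80.

Therefore ∮_C P dx + Q dy = 80.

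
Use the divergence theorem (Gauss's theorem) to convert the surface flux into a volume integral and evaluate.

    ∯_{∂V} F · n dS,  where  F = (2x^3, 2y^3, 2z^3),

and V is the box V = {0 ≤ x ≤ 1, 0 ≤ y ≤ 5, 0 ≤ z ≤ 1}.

By the divergence theorem,

    ∯_{∂V} F · n dS = ∭_V (∇ · F) dV.

Compute the divergence:
    ∇ · F = ∂F_x/∂x + ∂F_y/∂y + ∂F_z/∂z = 6x^2 + 6y^2 + 6z^2.

V is a rectangular box, so dV = dx dy dz with 0 ≤ x ≤ 1, 0 ≤ y ≤ 5, 0 ≤ z ≤ 1.

Integrate (6x^2 + 6y^2 + 6z^2) over V as an iterated integral:

    ∭_V (∇·F) dV = ∫_0^{1} ∫_0^{5} ∫_0^{1} (6x^2 + 6y^2 + 6z^2) dz dy dx.

Inner (z from 0 to 1): 6x^2 + 6y^2 + 2.
Middle (y from 0 to 5): 30x^2 + 260.
Outer (x from 0 to 1): 270.

Therefore ∯_{∂V} F · n dS = 270.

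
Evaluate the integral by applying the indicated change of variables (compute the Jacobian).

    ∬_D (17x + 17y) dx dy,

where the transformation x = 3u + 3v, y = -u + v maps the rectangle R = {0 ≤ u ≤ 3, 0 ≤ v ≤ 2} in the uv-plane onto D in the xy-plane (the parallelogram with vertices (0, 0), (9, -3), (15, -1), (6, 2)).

Compute the Jacobian determinant of (x, y) with respect to (u, v):

    ∂(x,y)/∂(u,v) = | 3  3 | = (3)(1) - (3)(-1) = 6.
                   | -1  1 |

Its absolute value is |J| = 6 (the area scaling factor).

Substituting x = 3u + 3v, y = -u + v into the integrand,

    17x + 17y → 34u + 68v,

so the integral becomes

    ∬_R (34u + 68v) · |J| du dv = ∫_0^3 ∫_0^2 (204u + 408v) dv du.

Inner (v): 408u + 816.
Outer (u): 4284.

Therefore ∬_D (17x + 17y) dx dy = 4284.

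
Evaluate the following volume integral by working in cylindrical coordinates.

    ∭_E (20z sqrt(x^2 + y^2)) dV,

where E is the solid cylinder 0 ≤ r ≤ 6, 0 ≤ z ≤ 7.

In cylindrical coordinates, x = r cos(θ), y = r sin(θ), z = z, and dV = r dr dθ dz.

The integrand becomes 20r z, so

    ∭_E (20z sqrt(x^2 + y^2)) dV = ∫_{0}^{2π} ∫_{0}^{6} ∫_{0}^{7} (20r z) · r dz dr dθ.

Inner (z): 490r^2.
Middle (r from 0 to 6): 35280.
Outer (θ): 70560π.

Therefore the triple integral equals 70560π.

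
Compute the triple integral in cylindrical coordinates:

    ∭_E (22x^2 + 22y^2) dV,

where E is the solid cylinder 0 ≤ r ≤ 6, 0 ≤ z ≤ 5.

In cylindrical coordinates, x = r cos(θ), y = r sin(θ), z = z, and dV = r dr dθ dz.

The integrand becomes 22r^2, so

    ∭_E (22x^2 + 22y^2) dV = ∫_{0}^{2π} ∫_{0}^{6} ∫_{0}^{5} (22r^2) · r dz dr dθ.

Inner (z): 110r^3.
Middle (r from 0 to 6): 35640.
Outer (θ): 71280π.

Therefore the triple integral equals 71280π.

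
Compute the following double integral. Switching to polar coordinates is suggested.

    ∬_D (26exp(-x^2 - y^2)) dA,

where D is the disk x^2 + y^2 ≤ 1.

The region D is 0 ≤ r ≤ 1, 0 ≤ θ ≤ 2π in polar coordinates, where x = r cos(θ), y = r sin(θ), and dA = r dr dθ.

Under the substitution, the integrand becomes 26exp(-r^2), so

    ∬_D (26exp(-x^2 - y^2)) dA = ∫_{0}^{2π} ∫_{0}^{1} (26exp(-r^2)) · r dr dθ.

Inner integral (in r): ∫_{0}^{1} (26exp(-r^2)) · r dr = 13 - 13exp(-1).

Outer integral (in θ): ∫_{0}^{2π} (13 - 13exp(-1)) dθ = -26π exp(-1) + 26π.

Therefore ∬_D (26exp(-x^2 - y^2)) dA = -26π exp(-1) + 26π.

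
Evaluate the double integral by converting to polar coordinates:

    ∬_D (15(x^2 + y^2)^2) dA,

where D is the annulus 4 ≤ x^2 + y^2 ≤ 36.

The region D is 2 ≤ r ≤ 6, 0 ≤ θ ≤ 2π in polar coordinates, where x = r cos(θ), y = r sin(θ), and dA = r dr dθ.

Under the substitution, the integrand becomes 15r^4, so

    ∬_D (15(x^2 + y^2)^2) dA = ∫_{0}^{2π} ∫_{2}^{6} (15r^4) · r dr dθ.

Inner integral (in r): ∫_{2}^{6} (15r^4) · r dr = 116480.

Outer integral (in θ): ∫_{0}^{2π} (116480) dθ = 232960π.

Therefore ∬_D (15(x^2 + y^2)^2) dA = 232960π.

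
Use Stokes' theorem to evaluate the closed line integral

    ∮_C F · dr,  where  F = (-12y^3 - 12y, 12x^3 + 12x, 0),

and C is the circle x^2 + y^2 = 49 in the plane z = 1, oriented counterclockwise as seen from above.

Let S be the flat disk x^2 + y^2 ≤ 49 in the plane z = 1, with upward unit normal n̂ = ẑ. By Stokes' theorem,

    ∮_C F · dr = ∬_S (∇ × F) · n̂ dS = ∬_D (curl F)_z dA,

where D is the disk x^2 + y^2 ≤ 49.

Compute the curl of F = (-12y^3 - 12y, 12x^3 + 12x, 0):
    (∇ × F)_x = ∂F_z/∂y - ∂F_y/∂z = 0,
    (∇ × F)_y = ∂F_x/∂z - ∂F_z/∂x = 0,
    (∇ × F)_z = ∂F_y/∂x - ∂F_x/∂y = 36x^2 + 36y^2 + 24.

On z = 1, (curl F)_z = 36x^2 + 36y^2 + 24.

Convert to polar (x = r cos θ, y = r sin θ, dA = r dr dθ); the integrand becomes 36r^2 + 24, so

    ∬_D (curl F)_z dA = ∫_0^{2π} ∫_0^{7} (36r^2 + 24) · r dr dθ.

Inner (r from 0 to 7): 22197.
Outer (θ from 0 to 2π): 44394π.

Therefore ∮_C F · dr = 44394π.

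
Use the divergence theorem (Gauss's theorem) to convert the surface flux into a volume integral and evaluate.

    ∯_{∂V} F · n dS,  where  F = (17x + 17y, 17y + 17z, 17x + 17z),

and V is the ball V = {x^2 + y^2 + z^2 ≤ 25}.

By the divergence theorem,

    ∯_{∂V} F · n dS = ∭_V (∇ · F) dV.

Compute the divergence:
    ∇ · F = ∂F_x/∂x + ∂F_y/∂y + ∂F_z/∂z = 17 + 17 + 17 = 51.

In spherical coordinates, x = ρ sin(φ) cos(θ), y = ρ sin(φ) sin(θ), z = ρ cos(φ), dV = ρ^2 sin(φ) dρ dφ dθ, with 0 ≤ ρ ≤ 5, 0 ≤ φ ≤ π, 0 ≤ θ ≤ 2π.

The integrand, after substitution and multiplying by the volume element, becomes (51) · ρ^2 sin(φ), so

    ∭_V (∇·F) dV = ∫_0^{2π} ∫_0^{π} ∫_0^{5} (51) · ρ^2 sin(φ) dρ dφ dθ.

Inner (ρ from 0 to 5): 2125sin(φ).
Middle (φ from 0 to π): 4250.
Outer (θ from 0 to 2π): 8500π.

Therefore ∯_{∂V} F · n dS = 8500π.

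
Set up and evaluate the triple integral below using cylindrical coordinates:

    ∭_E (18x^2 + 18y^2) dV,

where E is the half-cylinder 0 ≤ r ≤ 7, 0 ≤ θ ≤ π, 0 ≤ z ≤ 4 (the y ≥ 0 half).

In cylindrical coordinates, x = r cos(θ), y = r sin(θ), z = z, and dV = r dr dθ dz.

The integrand becomes 18r^2, so

    ∭_E (18x^2 + 18y^2) dV = ∫_{0}^{π} ∫_{0}^{7} ∫_{0}^{4} (18r^2) · r dz dr dθ.

Inner (z): 72r^3.
Middle (r from 0 to 7): 43218.
Outer (θ): 43218π.

Therefore the triple integral equals 43218π.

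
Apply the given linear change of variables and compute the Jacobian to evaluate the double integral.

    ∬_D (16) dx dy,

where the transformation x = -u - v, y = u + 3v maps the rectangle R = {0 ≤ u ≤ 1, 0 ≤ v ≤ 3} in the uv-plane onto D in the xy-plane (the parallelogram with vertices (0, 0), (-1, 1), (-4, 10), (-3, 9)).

Compute the Jacobian determinant of (x, y) with respect to (u, v):

    ∂(x,y)/∂(u,v) = | -1  -1 | = (-1)(3) - (-1)(1) = -2.
                   | 1  3 |

Its absolute value is |J| = 2 (the area scaling factor).

Substituting x = -u - v, y = u + 3v into the integrand,

    16 → 16,

so the integral becomes

    ∬_R (16) · |J| du dv = ∫_0^1 ∫_0^3 (32) dv du.

Inner (v): 96.
Outer (u): 96.

Therefore ∬_D (16) dx dy = 96.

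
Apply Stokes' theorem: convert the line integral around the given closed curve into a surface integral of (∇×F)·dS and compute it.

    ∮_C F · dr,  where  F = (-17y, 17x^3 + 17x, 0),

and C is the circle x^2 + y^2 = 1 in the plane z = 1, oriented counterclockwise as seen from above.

Let S be the flat disk x^2 + y^2 ≤ 1 in the plane z = 1, with upward unit normal n̂ = ẑ. By Stokes' theorem,

    ∮_C F · dr = ∬_S (∇ × F) · n̂ dS = ∬_D (curl F)_z dA,

where D is the disk x^2 + y^2 ≤ 1.

Compute the curl of F = (-17y, 17x^3 + 17x, 0):
    (∇ × F)_x = ∂F_z/∂y - ∂F_y/∂z = 0,
    (∇ × F)_y = ∂F_x/∂z - ∂F_z/∂x = 0,
    (∇ × F)_z = ∂F_y/∂x - ∂F_x/∂y = 51x^2 + 34.

On z = 1, (curl F)_z = 51x^2 + 34.

Convert to polar (x = r cos θ, y = r sin θ, dA = r dr dθ); the integrand becomes 51r^2cos(θ)^2 + 34, so

    ∬_D (curl F)_z dA = ∫_0^{2π} ∫_0^{1} (51r^2cos(θ)^2 + 34) · r dr dθ.

Inner (r from 0 to 1): 51cos(θ)^2/4 + 17.
Outer (θ from 0 to 2π): 187π/4.

Therefore ∮_C F · dr = 187π/4.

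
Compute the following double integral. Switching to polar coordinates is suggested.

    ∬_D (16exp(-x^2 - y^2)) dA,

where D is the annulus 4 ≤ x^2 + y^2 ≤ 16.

The region D is 2 ≤ r ≤ 4, 0 ≤ θ ≤ 2π in polar coordinates, where x = r cos(θ), y = r sin(θ), and dA = r dr dθ.

Under the substitution, the integrand becomes 16exp(-r^2), so

    ∬_D (16exp(-x^2 - y^2)) dA = ∫_{0}^{2π} ∫_{2}^{4} (16exp(-r^2)) · r dr dθ.

Inner integral (in r): ∫_{2}^{4} (16exp(-r^2)) · r dr = -(8 - 8exp(12))exp(-16).

Outer integral (in θ): ∫_{0}^{2π} (-(8 - 8exp(12))exp(-16)) dθ = -16π (1 - exp(12))exp(-16).

Therefore ∬_D (16exp(-x^2 - y^2)) dA = -16π (1 - exp(12))exp(-16).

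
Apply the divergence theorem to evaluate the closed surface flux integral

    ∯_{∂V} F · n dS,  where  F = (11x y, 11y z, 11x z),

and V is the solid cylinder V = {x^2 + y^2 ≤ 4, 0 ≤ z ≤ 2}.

By the divergence theorem,

    ∯_{∂V} F · n dS = ∭_V (∇ · F) dV.

Compute the divergence:
    ∇ · F = ∂F_x/∂x + ∂F_y/∂y + ∂F_z/∂z = 11y + 11z + 11x = 11x + 11y + 11z.

In cylindrical coordinates, x = r cos(θ), y = r sin(θ), z = z, dV = r dr dθ dz, with 0 ≤ r ≤ 2, 0 ≤ θ ≤ 2π, 0 ≤ z ≤ 2.

The integrand, after substitution and multiplying by the volume element, becomes (11sqrt(2)r sin(θ + π/4) + 11z) · r, so

    ∭_V (∇·F) dV = ∫_0^{2π} ∫_0^{2} ∫_0^{2} (11sqrt(2)r sin(θ + π/4) + 11z) · r dz dr dθ.

Inner (z from 0 to 2): 22r (sqrt(2)r sin(θ + π/4) + 1).
Middle (r from 0 to 2): 176sqrt(2)sin(θ + π/4)/3 + 44.
Outer (θ from 0 to 2π): 88π.

Therefore ∯_{∂V} F · n dS = 88π.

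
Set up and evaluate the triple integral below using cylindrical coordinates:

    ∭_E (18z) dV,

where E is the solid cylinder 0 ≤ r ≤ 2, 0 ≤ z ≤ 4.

In cylindrical coordinates, x = r cos(θ), y = r sin(θ), z = z, and dV = r dr dθ dz.

The integrand becomes 18z, so

    ∭_E (18z) dV = ∫_{0}^{2π} ∫_{0}^{2} ∫_{0}^{4} (18z) · r dz dr dθ.

Inner (z): 144r.
Middle (r from 0 to 2): 288.
Outer (θ): 576π.

Therefore the triple integral equals 576π.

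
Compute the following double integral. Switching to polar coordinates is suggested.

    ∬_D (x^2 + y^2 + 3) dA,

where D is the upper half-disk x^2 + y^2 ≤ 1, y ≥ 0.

The region D is 0 ≤ r ≤ 1, 0 ≤ θ ≤ π in polar coordinates, where x = r cos(θ), y = r sin(θ), and dA = r dr dθ.

Under the substitution, the integrand becomes r^2 + 3, so

    ∬_D (x^2 + y^2 + 3) dA = ∫_{0}^{π} ∫_{0}^{1} (r^2 + 3) · r dr dθ.

Inner integral (in r): ∫_{0}^{1} (r^2 + 3) · r dr = 7/4.

Outer integral (in θ): ∫_{0}^{π} (7/4) dθ = 7π/4.

Therefore ∬_D (x^2 + y^2 + 3) dA = 7π/4.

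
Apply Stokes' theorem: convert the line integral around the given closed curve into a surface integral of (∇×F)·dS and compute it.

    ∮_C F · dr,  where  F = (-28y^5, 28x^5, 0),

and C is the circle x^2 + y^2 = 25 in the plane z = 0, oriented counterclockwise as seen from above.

Let S be the flat disk x^2 + y^2 ≤ 25 in the plane z = 0, with upward unit normal n̂ = ẑ. By Stokes' theorem,

    ∮_C F · dr = ∬_S (∇ × F) · n̂ dS = ∬_D (curl F)_z dA,

where D is the disk x^2 + y^2 ≤ 25.

Compute the curl of F = (-28y^5, 28x^5, 0):
    (∇ × F)_x = ∂F_z/∂y - ∂F_y/∂z = 0,
    (∇ × F)_y = ∂F_x/∂z - ∂F_z/∂x = 0,
    (∇ × F)_z = ∂F_y/∂x - ∂F_x/∂y = 140x^4 + 140y^4.

On z = 0, (curl F)_z = 140x^4 + 140y^4.

Convert to polar (x = r cos θ, y = r sin θ, dA = r dr dθ); the integrand becomes 140r^4(sin(θ)^4 + cos(θ)^4), so

    ∬_D (curl F)_z dA = ∫_0^{2π} ∫_0^{5} (140r^4(sin(θ)^4 + cos(θ)^4)) · r dr dθ.

Inner (r from 0 to 5): 1093750sin(θ)^4/3 + 1093750cos(θ)^4/3.
Outer (θ from 0 to 2π): 546875π.

Therefore ∮_C F · dr = 546875π.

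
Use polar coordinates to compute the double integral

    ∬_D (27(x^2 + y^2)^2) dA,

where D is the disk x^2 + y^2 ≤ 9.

The region D is 0 ≤ r ≤ 3, 0 ≤ θ ≤ 2π in polar coordinates, where x = r cos(θ), y = r sin(θ), and dA = r dr dθ.

Under the substitution, the integrand becomes 27r^4, so

    ∬_D (27(x^2 + y^2)^2) dA = ∫_{0}^{2π} ∫_{0}^{3} (27r^4) · r dr dθ.

Inner integral (in r): ∫_{0}^{3} (27r^4) · r dr = 6561/2.

Outer integral (in θ): ∫_{0}^{2π} (6561/2) dθ = 6561π.

Therefore ∬_D (27(x^2 + y^2)^2) dA = 6561π.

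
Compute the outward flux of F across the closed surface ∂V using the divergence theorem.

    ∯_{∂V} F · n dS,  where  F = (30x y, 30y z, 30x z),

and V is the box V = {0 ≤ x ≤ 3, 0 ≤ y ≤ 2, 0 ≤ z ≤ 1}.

By the divergence theorem,

    ∯_{∂V} F · n dS = ∭_V (∇ · F) dV.

Compute the divergence:
    ∇ · F = ∂F_x/∂x + ∂F_y/∂y + ∂F_z/∂z = 30y + 30z + 30x = 30x + 30y + 30z.

V is a rectangular box, so dV = dx dy dz with 0 ≤ x ≤ 3, 0 ≤ y ≤ 2, 0 ≤ z ≤ 1.

Integrate (30x + 30y + 30z) over V as an iterated integral:

    ∭_V (∇·F) dV = ∫_0^{3} ∫_0^{2} ∫_0^{1} (30x + 30y + 30z) dz dy dx.

Inner (z from 0 to 1): 30x + 30y + 15.
Middle (y from 0 to 2): 60x + 90.
Outer (x from 0 to 3): 540.

Therefore ∯_{∂V} F · n dS = 540.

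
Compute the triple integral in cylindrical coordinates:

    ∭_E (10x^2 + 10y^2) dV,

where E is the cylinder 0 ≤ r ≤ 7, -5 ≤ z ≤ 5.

In cylindrical coordinates, x = r cos(θ), y = r sin(θ), z = z, and dV = r dr dθ dz.

The integrand becomes 10r^2, so

    ∭_E (10x^2 + 10y^2) dV = ∫_{0}^{2π} ∫_{0}^{7} ∫_{-5}^{5} (10r^2) · r dz dr dθ.

Inner (z): 100r^3.
Middle (r from 0 to 7): 60025.
Outer (θ): 120050π.

Therefore the triple integral equals 120050π.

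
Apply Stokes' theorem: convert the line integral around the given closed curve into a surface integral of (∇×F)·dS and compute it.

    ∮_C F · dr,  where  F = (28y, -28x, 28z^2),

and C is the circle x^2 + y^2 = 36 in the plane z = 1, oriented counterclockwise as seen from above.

Let S be the flat disk x^2 + y^2 ≤ 36 in the plane z = 1, with upward unit normal n̂ = ẑ. By Stokes' theorem,

    ∮_C F · dr = ∬_S (∇ × F) · n̂ dS = ∬_D (curl F)_z dA,

where D is the disk x^2 + y^2 ≤ 36.

Compute the curl of F = (28y, -28x, 28z^2):
    (∇ × F)_x = ∂F_z/∂y - ∂F_y/∂z = 0,
    (∇ × F)_y = ∂F_x/∂z - ∂F_z/∂x = 0,
    (∇ × F)_z = ∂F_y/∂x - ∂F_x/∂y = -56.

On z = 1, (curl F)_z = -56.

Convert to polar (x = r cos θ, y = r sin θ, dA = r dr dθ); the integrand becomes -56, so

    ∬_D (curl F)_z dA = ∫_0^{2π} ∫_0^{6} (-56) · r dr dθ.

Inner (r from 0 to 6): -1008.
Outer (θ from 0 to 2π): -2016π.

Therefore ∮_C F · dr = -2016π.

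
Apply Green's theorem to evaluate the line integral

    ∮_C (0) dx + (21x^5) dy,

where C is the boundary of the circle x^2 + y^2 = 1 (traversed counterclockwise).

Green's theorem converts the closed line integral into a double integral over the enclosed region D:

    ∮_C P dx + Q dy = ∬_D (∂Q/∂x - ∂P/∂y) dA.

Here P = 0, Q = 21x^5, so

    ∂Q/∂x = 105x^4,    ∂P/∂y = 0,
    ∂Q/∂x - ∂P/∂y = 105x^4.

D is the region x^2 + y^2 ≤ 1. Evaluating the double integral:

In polar coordinates (x = r cos θ, y = r sin θ, dA = r dr dθ) the integrand becomes 105r^4cos(θ)^4, so

    ∬_D (105x^4) dA = ∫_0^{2π} ∫_0^{1} (105r^4cos(θ)^4) · r dr dθ.

Inner (r from 0 to 1): 35cos(θ)^4/2.
Outer (θ from 0 to 2π): 105π/8.

Therefore ∮_C P dx + Q dy = 105π/8.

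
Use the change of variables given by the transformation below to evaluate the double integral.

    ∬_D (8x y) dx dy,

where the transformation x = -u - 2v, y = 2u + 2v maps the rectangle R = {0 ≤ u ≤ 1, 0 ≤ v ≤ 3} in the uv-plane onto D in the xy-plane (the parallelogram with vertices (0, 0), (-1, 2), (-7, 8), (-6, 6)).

Compute the Jacobian determinant of (x, y) with respect to (u, v):

    ∂(x,y)/∂(u,v) = | -1  -2 | = (-1)(2) - (-2)(2) = 2.
                   | 2  2 |

Its absolute value is |J| = 2 (the area scaling factor).

Substituting x = -u - 2v, y = 2u + 2v into the integrand,

    8x y → -16u^2 - 48u v - 32v^2,

so the integral becomes

    ∬_R (-16u^2 - 48u v - 32v^2) · |J| du dv = ∫_0^1 ∫_0^3 (-32u^2 - 96u v - 64v^2) dv du.

Inner (v): -96u^2 - 432u - 576.
Outer (u): -824.

Therefore ∬_D (8x y) dx dy = -824.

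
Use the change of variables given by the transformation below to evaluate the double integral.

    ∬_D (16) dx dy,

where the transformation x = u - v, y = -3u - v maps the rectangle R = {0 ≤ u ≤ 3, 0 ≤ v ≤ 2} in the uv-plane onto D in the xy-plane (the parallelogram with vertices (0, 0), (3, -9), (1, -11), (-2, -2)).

Compute the Jacobian determinant of (x, y) with respect to (u, v):

    ∂(x,y)/∂(u,v) = | 1  -1 | = (1)(-1) - (-1)(-3) = -4.
                   | -3  -1 |

Its absolute value is |J| = 4 (the area scaling factor).

Substituting x = u - v, y = -3u - v into the integrand,

    16 → 16,

so the integral becomes

    ∬_R (16) · |J| du dv = ∫_0^3 ∫_0^2 (64) dv du.

Inner (v): 128.
Outer (u): 384.

Therefore ∬_D (16) dx dy = 384.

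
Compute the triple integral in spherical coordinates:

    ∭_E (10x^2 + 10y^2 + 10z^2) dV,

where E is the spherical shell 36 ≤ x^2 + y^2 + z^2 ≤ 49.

In spherical coordinates, x = ρ sin(φ) cos(θ), y = ρ sin(φ) sin(θ), z = ρ cos(φ), and dV = ρ^2 sin(φ) dρ dφ dθ.

The integrand becomes 10ρ^2, so

    ∭_E (10x^2 + 10y^2 + 10z^2) dV = ∫_{0}^{2π} ∫_{0}^{π} ∫_{6}^{7} (10ρ^2) · ρ^2 sin(φ) dρ dφ dθ.

Inner (ρ): 18062sin(φ).
Middle (φ): 36124.
Outer (θ): 72248π.

Therefore the triple integral equals 72248π.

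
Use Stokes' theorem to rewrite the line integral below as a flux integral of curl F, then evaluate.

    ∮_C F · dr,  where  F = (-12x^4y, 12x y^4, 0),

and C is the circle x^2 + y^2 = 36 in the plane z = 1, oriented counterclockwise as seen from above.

Let S be the flat disk x^2 + y^2 ≤ 36 in the plane z = 1, with upward unit normal n̂ = ẑ. By Stokes' theorem,

    ∮_C F · dr = ∬_S (∇ × F) · n̂ dS = ∬_D (curl F)_z dA,

where D is the disk x^2 + y^2 ≤ 36.

Compute the curl of F = (-12x^4y, 12x y^4, 0):
    (∇ × F)_x = ∂F_z/∂y - ∂F_y/∂z = 0,
    (∇ × F)_y = ∂F_x/∂z - ∂F_z/∂x = 0,
    (∇ × F)_z = ∂F_y/∂x - ∂F_x/∂y = 12x^4 + 12y^4.

On z = 1, (curl F)_z = 12x^4 + 12y^4.

Convert to polar (x = r cos θ, y = r sin θ, dA = r dr dθ); the integrand becomes 12r^4(sin(θ)^4 + cos(θ)^4), so

    ∬_D (curl F)_z dA = ∫_0^{2π} ∫_0^{6} (12r^4(sin(θ)^4 + cos(θ)^4)) · r dr dθ.

Inner (r from 0 to 6): 93312sin(θ)^4 + 93312cos(θ)^4.
Outer (θ from 0 to 2π): 139968π.

Therefore ∮_C F · dr = 139968π.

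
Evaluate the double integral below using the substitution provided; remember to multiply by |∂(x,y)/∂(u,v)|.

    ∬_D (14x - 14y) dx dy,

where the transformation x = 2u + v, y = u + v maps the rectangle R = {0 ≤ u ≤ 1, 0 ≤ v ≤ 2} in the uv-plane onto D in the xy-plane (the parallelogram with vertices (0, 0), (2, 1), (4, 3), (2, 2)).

Compute the Jacobian determinant of (x, y) with respect to (u, v):

    ∂(x,y)/∂(u,v) = | 2  1 | = (2)(1) - (1)(1) = 1.
                   | 1  1 |

Its absolute value is |J| = 1 (the area scaling factor).

Substituting x = 2u + v, y = u + v into the integrand,

    14x - 14y → 14u,

so the integral becomes

    ∬_R (14u) · |J| du dv = ∫_0^1 ∫_0^2 (14u) dv du.

Inner (v): 28u.
Outer (u): 14.

Therefore ∬_D (14x - 14y) dx dy = 14.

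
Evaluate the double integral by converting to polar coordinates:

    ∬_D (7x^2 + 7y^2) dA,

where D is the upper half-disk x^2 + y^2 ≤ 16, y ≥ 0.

The region D is 0 ≤ r ≤ 4, 0 ≤ θ ≤ π in polar coordinates, where x = r cos(θ), y = r sin(θ), and dA = r dr dθ.

Under the substitution, the integrand becomes 7r^2, so

    ∬_D (7x^2 + 7y^2) dA = ∫_{0}^{π} ∫_{0}^{4} (7r^2) · r dr dθ.

Inner integral (in r): ∫_{0}^{4} (7r^2) · r dr = 448.

Outer integral (in θ): ∫_{0}^{π} (448) dθ = 448π.

Therefore ∬_D (7x^2 + 7y^2) dA = 448π.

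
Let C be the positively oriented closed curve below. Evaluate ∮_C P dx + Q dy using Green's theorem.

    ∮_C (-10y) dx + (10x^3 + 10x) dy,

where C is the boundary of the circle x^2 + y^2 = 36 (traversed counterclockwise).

Green's theorem converts the closed line integral into a double integral over the enclosed region D:

    ∮_C P dx + Q dy = ∬_D (∂Q/∂x - ∂P/∂y) dA.

Here P = -10y, Q = 10x^3 + 10x, so

    ∂Q/∂x = 30x^2 + 10,    ∂P/∂y = -10,
    ∂Q/∂x - ∂P/∂y = 30x^2 + 20.

D is the region x^2 + y^2 ≤ 36. Evaluating the double integral:

In polar coordinates (x = r cos θ, y = r sin θ, dA = r dr dθ) the integrand becomes 30r^2cos(θ)^2 + 20, so

    ∬_D (30x^2 + 20) dA = ∫_0^{2π} ∫_0^{6} (30r^2cos(θ)^2 + 20) · r dr dθ.

Inner (r from 0 to 6): 9720cos(θ)^2 + 360.
Outer (θ from 0 to 2π): 10440π.

Therefore ∮_C P dx + Q dy = 10440π.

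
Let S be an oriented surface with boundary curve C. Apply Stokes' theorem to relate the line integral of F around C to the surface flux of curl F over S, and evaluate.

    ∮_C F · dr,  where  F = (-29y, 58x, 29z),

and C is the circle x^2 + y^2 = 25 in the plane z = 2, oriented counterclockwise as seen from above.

Let S be the flat disk x^2 + y^2 ≤ 25 in the plane z = 2, with upward unit normal n̂ = ẑ. By Stokes' theorem,

    ∮_C F · dr = ∬_S (∇ × F) · n̂ dS = ∬_D (curl F)_z dA,

where D is the disk x^2 + y^2 ≤ 25.

Compute the curl of F = (-29y, 58x, 29z):
    (∇ × F)_x = ∂F_z/∂y - ∂F_y/∂z = 0,
    (∇ × F)_y = ∂F_x/∂z - ∂F_z/∂x = 0,
    (∇ × F)_z = ∂F_y/∂x - ∂F_x/∂y = 87.

On z = 2, (curl F)_z = 87.

Convert to polar (x = r cos θ, y = r sin θ, dA = r dr dθ); the integrand becomes 87, so

    ∬_D (curl F)_z dA = ∫_0^{2π} ∫_0^{5} (87) · r dr dθ.

Inner (r from 0 to 5): 2175/2.
Outer (θ from 0 to 2π): 2175π.

Therefore ∮_C F · dr = 2175π.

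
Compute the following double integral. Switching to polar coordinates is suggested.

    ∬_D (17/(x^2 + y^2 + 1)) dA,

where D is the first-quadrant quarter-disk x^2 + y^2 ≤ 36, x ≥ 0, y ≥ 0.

The region D is 0 ≤ r ≤ 6, 0 ≤ θ ≤ π/2 in polar coordinates, where x = r cos(θ), y = r sin(θ), and dA = r dr dθ.

Under the substitution, the integrand becomes 17/(r^2 + 1), so

    ∬_D (17/(x^2 + y^2 + 1)) dA = ∫_{0}^{π/2} ∫_{0}^{6} (17/(r^2 + 1)) · r dr dθ.

Inner integral (in r): ∫_{0}^{6} (17/(r^2 + 1)) · r dr = 17log(37)/2.

Outer integral (in θ): ∫_{0}^{π/2} (17log(37)/2) dθ = 17π log(37)/4.

Therefore ∬_D (17/(x^2 + y^2 + 1)) dA = 17π log(37)/4.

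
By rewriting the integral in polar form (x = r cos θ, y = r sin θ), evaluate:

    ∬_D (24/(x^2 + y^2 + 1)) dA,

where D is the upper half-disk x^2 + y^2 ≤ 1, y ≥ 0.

The region D is 0 ≤ r ≤ 1, 0 ≤ θ ≤ π in polar coordinates, where x = r cos(θ), y = r sin(θ), and dA = r dr dθ.

Under the substitution, the integrand becomes 24/(r^2 + 1), so

    ∬_D (24/(x^2 + y^2 + 1)) dA = ∫_{0}^{π} ∫_{0}^{1} (24/(r^2 + 1)) · r dr dθ.

Inner integral (in r): ∫_{0}^{1} (24/(r^2 + 1)) · r dr = log(4096).

Outer integral (in θ): ∫_{0}^{π} (log(4096)) dθ = log(4096^π).

Therefore ∬_D (24/(x^2 + y^2 + 1)) dA = log(4096^π).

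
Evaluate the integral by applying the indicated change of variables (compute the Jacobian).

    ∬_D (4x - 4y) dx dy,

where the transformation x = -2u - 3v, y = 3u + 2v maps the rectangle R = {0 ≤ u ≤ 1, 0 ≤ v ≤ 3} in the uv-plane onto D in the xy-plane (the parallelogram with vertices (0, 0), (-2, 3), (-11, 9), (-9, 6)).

Compute the Jacobian determinant of (x, y) with respect to (u, v):

    ∂(x,y)/∂(u,v) = | -2  -3 | = (-2)(2) - (-3)(3) = 5.
                   | 3  2 |

Its absolute value is |J| = 5 (the area scaling factor).

Substituting x = -2u - 3v, y = 3u + 2v into the integrand,

    4x - 4y → -20u - 20v,

so the integral becomes

    ∬_R (-20u - 20v) · |J| du dv = ∫_0^1 ∫_0^3 (-100u - 100v) dv du.

Inner (v): -300u - 450.
Outer (u): -600.

Therefore ∬_D (4x - 4y) dx dy = -600.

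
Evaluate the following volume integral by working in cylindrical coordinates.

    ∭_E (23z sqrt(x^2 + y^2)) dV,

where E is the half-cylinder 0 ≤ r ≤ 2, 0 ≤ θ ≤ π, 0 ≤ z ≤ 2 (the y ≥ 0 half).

In cylindrical coordinates, x = r cos(θ), y = r sin(θ), z = z, and dV = r dr dθ dz.

The integrand becomes 23r z, so

    ∭_E (23z sqrt(x^2 + y^2)) dV = ∫_{0}^{π} ∫_{0}^{2} ∫_{0}^{2} (23r z) · r dz dr dθ.

Inner (z): 46r^2.
Middle (r from 0 to 2): 368/3.
Outer (θ): 368π/3.

Therefore the triple integral equals 368π/3.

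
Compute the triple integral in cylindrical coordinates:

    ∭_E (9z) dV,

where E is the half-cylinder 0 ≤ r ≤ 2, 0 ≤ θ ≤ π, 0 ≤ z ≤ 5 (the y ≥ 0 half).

In cylindrical coordinates, x = r cos(θ), y = r sin(θ), z = z, and dV = r dr dθ dz.

The integrand becomes 9z, so

    ∭_E (9z) dV = ∫_{0}^{π} ∫_{0}^{2} ∫_{0}^{5} (9z) · r dz dr dθ.

Inner (z): 225r/2.
Middle (r from 0 to 2): 225.
Outer (θ): 225π.

Therefore the triple integral equals 225π.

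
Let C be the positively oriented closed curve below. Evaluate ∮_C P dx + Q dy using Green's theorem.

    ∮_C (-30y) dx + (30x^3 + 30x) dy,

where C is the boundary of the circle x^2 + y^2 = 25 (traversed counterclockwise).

Green's theorem converts the closed line integral into a double integral over the enclosed region D:

    ∮_C P dx + Q dy = ∬_D (∂Q/∂x - ∂P/∂y) dA.

Here P = -30y, Q = 30x^3 + 30x, so

    ∂Q/∂x = 90x^2 + 30,    ∂P/∂y = -30,
    ∂Q/∂x - ∂P/∂y = 90x^2 + 60.

D is the region x^2 + y^2 ≤ 25. Evaluating the double integral:

In polar coordinates (x = r cos θ, y = r sin θ, dA = r dr dθ) the integrand becomes 90r^2cos(θ)^2 + 60, so

    ∬_D (90x^2 + 60) dA = ∫_0^{2π} ∫_0^{5} (90r^2cos(θ)^2 + 60) · r dr dθ.

Inner (r from 0 to 5): 28125cos(θ)^2/2 + 750.
Outer (θ from 0 to 2π): 31125π/2.

Therefore ∮_C P dx + Q dy = 31125π/2.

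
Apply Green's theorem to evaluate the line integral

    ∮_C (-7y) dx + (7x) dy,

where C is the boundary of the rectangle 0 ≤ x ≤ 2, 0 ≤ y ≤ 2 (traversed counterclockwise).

Green's theorem converts the closed line integral into a double integral over the enclosed region D:

    ∮_C P dx + Q dy = ∬_D (∂Q/∂x - ∂P/∂y) dA.

Here P = -7y, Q = 7x, so

    ∂Q/∂x = 7,    ∂P/∂y = -7,
    ∂Q/∂x - ∂P/∂y = 14.

D is the region 0 ≤ x ≤ 2, 0 ≤ y ≤ 2. Evaluating the double integral:

    ∬_D (14) dA = ∫_0^{2} ∫_0^{2} (14) dy dx.

Inner (y from 0 to 2): 28.
Outer (x from 0 to 2): 56.

Therefore ∮_C P dx + Q dy = 56.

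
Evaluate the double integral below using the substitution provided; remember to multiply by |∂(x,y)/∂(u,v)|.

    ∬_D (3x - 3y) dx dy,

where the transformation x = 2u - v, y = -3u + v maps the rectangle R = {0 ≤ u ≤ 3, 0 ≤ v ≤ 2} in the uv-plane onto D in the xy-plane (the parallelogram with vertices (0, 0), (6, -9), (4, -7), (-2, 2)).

Compute the Jacobian determinant of (x, y) with respect to (u, v):

    ∂(x,y)/∂(u,v) = | 2  -1 | = (2)(1) - (-1)(-3) = -1.
                   | -3  1 |

Its absolute value is |J| = 1 (the area scaling factor).

Substituting x = 2u - v, y = -3u + v into the integrand,

    3x - 3y → 15u - 6v,

so the integral becomes

    ∬_R (15u - 6v) · |J| du dv = ∫_0^3 ∫_0^2 (15u - 6v) dv du.

Inner (v): 30u - 12.
Outer (u): 99.

Therefore ∬_D (3x - 3y) dx dy = 99.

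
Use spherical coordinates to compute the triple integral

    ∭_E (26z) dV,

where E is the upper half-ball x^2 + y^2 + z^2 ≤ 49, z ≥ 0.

In spherical coordinates, x = ρ sin(φ) cos(θ), y = ρ sin(φ) sin(θ), z = ρ cos(φ), and dV = ρ^2 sin(φ) dρ dφ dθ.

The integrand becomes 26ρ cos(φ), so

    ∭_E (26z) dV = ∫_{0}^{2π} ∫_{0}^{π/2} ∫_{0}^{7} (26ρ cos(φ)) · ρ^2 sin(φ) dρ dφ dθ.

Inner (ρ): 31213sin(2φ)/4.
Middle (φ): 31213/4.
Outer (θ): 31213π/2.

Therefore the triple integral equals 31213π/2.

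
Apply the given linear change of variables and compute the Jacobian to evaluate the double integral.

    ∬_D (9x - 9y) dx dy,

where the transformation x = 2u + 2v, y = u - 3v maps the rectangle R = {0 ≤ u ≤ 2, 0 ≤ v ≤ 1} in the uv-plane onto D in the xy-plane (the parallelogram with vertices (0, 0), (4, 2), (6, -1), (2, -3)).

Compute the Jacobian determinant of (x, y) with respect to (u, v):

    ∂(x,y)/∂(u,v) = | 2  2 | = (2)(-3) - (2)(1) = -8.
                   | 1  -3 |

Its absolute value is |J| = 8 (the area scaling factor).

Substituting x = 2u + 2v, y = u - 3v into the integrand,

    9x - 9y → 9u + 45v,

so the integral becomes

    ∬_R (9u + 45v) · |J| du dv = ∫_0^2 ∫_0^1 (72u + 360v) dv du.

Inner (v): 72u + 180.
Outer (u): 504.

Therefore ∬_D (9x - 9y) dx dy = 504.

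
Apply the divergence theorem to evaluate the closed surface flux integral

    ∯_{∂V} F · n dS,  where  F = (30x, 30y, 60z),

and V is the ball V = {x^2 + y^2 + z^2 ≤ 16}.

By the divergence theorem,

    ∯_{∂V} F · n dS = ∭_V (∇ · F) dV.

Compute the divergence:
    ∇ · F = ∂F_x/∂x + ∂F_y/∂y + ∂F_z/∂z = 30 + 30 + 60 = 120.

In spherical coordinates, x = ρ sin(φ) cos(θ), y = ρ sin(φ) sin(θ), z = ρ cos(φ), dV = ρ^2 sin(φ) dρ dφ dθ, with 0 ≤ ρ ≤ 4, 0 ≤ φ ≤ π, 0 ≤ θ ≤ 2π.

The integrand, after substitution and multiplying by the volume element, becomes (120) · ρ^2 sin(φ), so

    ∭_V (∇·F) dV = ∫_0^{2π} ∫_0^{π} ∫_0^{4} (120) · ρ^2 sin(φ) dρ dφ dθ.

Inner (ρ from 0 to 4): 2560sin(φ).
Middle (φ from 0 to π): 5120.
Outer (θ from 0 to 2π): 10240π.

Therefore ∯_{∂V} F · n dS = 10240π.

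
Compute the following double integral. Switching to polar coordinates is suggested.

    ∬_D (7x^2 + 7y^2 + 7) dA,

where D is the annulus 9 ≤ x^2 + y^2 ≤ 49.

The region D is 3 ≤ r ≤ 7, 0 ≤ θ ≤ 2π in polar coordinates, where x = r cos(θ), y = r sin(θ), and dA = r dr dθ.

Under the substitution, the integrand becomes 7r^2 + 7, so

    ∬_D (7x^2 + 7y^2 + 7) dA = ∫_{0}^{2π} ∫_{3}^{7} (7r^2 + 7) · r dr dθ.

Inner integral (in r): ∫_{3}^{7} (7r^2 + 7) · r dr = 4200.

Outer integral (in θ): ∫_{0}^{2π} (4200) dθ = 8400π.

Therefore ∬_D (7x^2 + 7y^2 + 7) dA = 8400π.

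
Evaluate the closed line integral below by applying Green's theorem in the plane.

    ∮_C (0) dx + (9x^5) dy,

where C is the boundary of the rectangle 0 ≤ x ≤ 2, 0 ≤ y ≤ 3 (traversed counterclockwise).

Green's theorem converts the closed line integral into a double integral over the enclosed region D:

    ∮_C P dx + Q dy = ∬_D (∂Q/∂x - ∂P/∂y) dA.

Here P = 0, Q = 9x^5, so

    ∂Q/∂x = 45x^4,    ∂P/∂y = 0,
    ∂Q/∂x - ∂P/∂y = 45x^4.

D is the region 0 ≤ x ≤ 2, 0 ≤ y ≤ 3. Evaluating the double integral:

    ∬_D (45x^4) dA = ∫_0^{2} ∫_0^{3} (45x^4) dy dx.

Inner (y from 0 to 3): 135x^4.
Outer (x from 0 to 2): 864.

Therefore ∮_C P dx + Q dy = 864.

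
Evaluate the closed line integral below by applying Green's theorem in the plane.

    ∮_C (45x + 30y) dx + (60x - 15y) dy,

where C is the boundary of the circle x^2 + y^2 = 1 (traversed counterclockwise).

Green's theorem converts the closed line integral into a double integral over the enclosed region D:

    ∮_C P dx + Q dy = ∬_D (∂Q/∂x - ∂P/∂y) dA.

Here P = 45x + 30y, Q = 60x - 15y, so

    ∂Q/∂x = 60,    ∂P/∂y = 30,
    ∂Q/∂x - ∂P/∂y = 30.

D is the region x^2 + y^2 ≤ 1. Evaluating the double integral:

In polar coordinates (x = r cos θ, y = r sin θ, dA = r dr dθ) the integrand becomes 30, so

    ∬_D (30) dA = ∫_0^{2π} ∫_0^{1} (30) · r dr dθ.

Inner (r from 0 to 1): 15.
Outer (θ from 0 to 2π): 30π.

Therefore ∮_C P dx + Q dy = 30π.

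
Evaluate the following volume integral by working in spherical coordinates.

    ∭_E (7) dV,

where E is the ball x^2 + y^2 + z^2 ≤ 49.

In spherical coordinates, x = ρ sin(φ) cos(θ), y = ρ sin(φ) sin(θ), z = ρ cos(φ), and dV = ρ^2 sin(φ) dρ dφ dθ.

The integrand becomes 7, so

    ∭_E (7) dV = ∫_{0}^{2π} ∫_{0}^{π} ∫_{0}^{7} (7) · ρ^2 sin(φ) dρ dφ dθ.

Inner (ρ): 2401sin(φ)/3.
Middle (φ): 4802/3.
Outer (θ): 9604π/3.

Therefore the triple integral equals 9604π/3.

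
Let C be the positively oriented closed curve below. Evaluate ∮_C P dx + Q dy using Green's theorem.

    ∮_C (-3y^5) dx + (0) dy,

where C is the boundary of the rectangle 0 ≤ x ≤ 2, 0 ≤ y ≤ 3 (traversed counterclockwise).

Green's theorem converts the closed line integral into a double integral over the enclosed region D:

    ∮_C P dx + Q dy = ∬_D (∂Q/∂x - ∂P/∂y) dA.

Here P = -3y^5, Q = 0, so

    ∂Q/∂x = 0,    ∂P/∂y = -15y^4,
    ∂Q/∂x - ∂P/∂y = 15y^4.

D is the region 0 ≤ x ≤ 2, 0 ≤ y ≤ 3. Evaluating the double integral:

    ∬_D (15y^4) dA = ∫_0^{2} ∫_0^{3} (15y^4) dy dx.

Inner (y from 0 to 3): 729.
Outer (x from 0 to 2): 1458.

Therefore ∮_C P dx + Q dy = 1458.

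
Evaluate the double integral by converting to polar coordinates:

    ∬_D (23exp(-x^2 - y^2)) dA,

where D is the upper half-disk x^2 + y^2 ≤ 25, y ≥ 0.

The region D is 0 ≤ r ≤ 5, 0 ≤ θ ≤ π in polar coordinates, where x = r cos(θ), y = r sin(θ), and dA = r dr dθ.

Under the substitution, the integrand becomes 23exp(-r^2), so

    ∬_D (23exp(-x^2 - y^2)) dA = ∫_{0}^{π} ∫_{0}^{5} (23exp(-r^2)) · r dr dθ.

Inner integral (in r): ∫_{0}^{5} (23exp(-r^2)) · r dr = 23/2 - 23exp(-25)/2.

Outer integral (in θ): ∫_{0}^{π} (23/2 - 23exp(-25)/2) dθ = -23π (1 - exp(25))exp(-25)/2.

Therefore ∬_D (23exp(-x^2 - y^2)) dA = -23π (1 - exp(25))exp(-25)/2.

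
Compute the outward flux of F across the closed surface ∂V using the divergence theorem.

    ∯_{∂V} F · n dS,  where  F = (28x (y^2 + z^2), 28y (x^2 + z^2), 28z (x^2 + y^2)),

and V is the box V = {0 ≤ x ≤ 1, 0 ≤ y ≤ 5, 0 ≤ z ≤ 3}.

By the divergence theorem,

    ∯_{∂V} F · n dS = ∭_V (∇ · F) dV.

Compute the divergence:
    ∇ · F = ∂F_x/∂x + ∂F_y/∂y + ∂F_z/∂z = 28y^2 + 28z^2 + 28x^2 + 28z^2 + 28x^2 + 28y^2 = 56x^2 + 56y^2 + 56z^2.

V is a rectangular box, so dV = dx dy dz with 0 ≤ x ≤ 1, 0 ≤ y ≤ 5, 0 ≤ z ≤ 3.

Integrate (56x^2 + 56y^2 + 56z^2) over V as an iterated integral:

    ∭_V (∇·F) dV = ∫_0^{1} ∫_0^{5} ∫_0^{3} (56x^2 + 56y^2 + 56z^2) dz dy dx.

Inner (z from 0 to 3): 168x^2 + 168y^2 + 504.
Middle (y from 0 to 5): 840x^2 + 9520.
Outer (x from 0 to 1): 9800.

Therefore ∯_{∂V} F · n dS = 9800.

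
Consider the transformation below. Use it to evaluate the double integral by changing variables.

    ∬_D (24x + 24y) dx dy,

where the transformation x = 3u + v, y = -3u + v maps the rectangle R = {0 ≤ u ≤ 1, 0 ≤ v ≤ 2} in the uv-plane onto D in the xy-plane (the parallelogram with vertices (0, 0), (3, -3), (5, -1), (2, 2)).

Compute the Jacobian determinant of (x, y) with respect to (u, v):

    ∂(x,y)/∂(u,v) = | 3  1 | = (3)(1) - (1)(-3) = 6.
                   | -3  1 |

Its absolute value is |J| = 6 (the area scaling factor).

Substituting x = 3u + v, y = -3u + v into the integrand,

    24x + 24y → 48v,

so the integral becomes

    ∬_R (48v) · |J| du dv = ∫_0^1 ∫_0^2 (288v) dv du.

Inner (v): 576.
Outer (u): 576.

Therefore ∬_D (24x + 24y) dx dy = 576.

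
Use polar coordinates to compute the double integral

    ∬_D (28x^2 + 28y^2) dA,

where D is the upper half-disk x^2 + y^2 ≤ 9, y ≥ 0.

The region D is 0 ≤ r ≤ 3, 0 ≤ θ ≤ π in polar coordinates, where x = r cos(θ), y = r sin(θ), and dA = r dr dθ.

Under the substitution, the integrand becomes 28r^2, so

    ∬_D (28x^2 + 28y^2) dA = ∫_{0}^{π} ∫_{0}^{3} (28r^2) · r dr dθ.

Inner integral (in r): ∫_{0}^{3} (28r^2) · r dr = 567.

Outer integral (in θ): ∫_{0}^{π} (567) dθ = 567π.

Therefore ∬_D (28x^2 + 28y^2) dA = 567π.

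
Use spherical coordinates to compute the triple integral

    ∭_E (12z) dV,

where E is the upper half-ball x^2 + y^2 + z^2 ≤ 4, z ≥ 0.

In spherical coordinates, x = ρ sin(φ) cos(θ), y = ρ sin(φ) sin(θ), z = ρ cos(φ), and dV = ρ^2 sin(φ) dρ dφ dθ.

The integrand becomes 12ρ cos(φ), so

    ∭_E (12z) dV = ∫_{0}^{2π} ∫_{0}^{π/2} ∫_{0}^{2} (12ρ cos(φ)) · ρ^2 sin(φ) dρ dφ dθ.

Inner (ρ): 24sin(2φ).
Middle (φ): 24.
Outer (θ): 48π.

Therefore the triple integral equals 48π.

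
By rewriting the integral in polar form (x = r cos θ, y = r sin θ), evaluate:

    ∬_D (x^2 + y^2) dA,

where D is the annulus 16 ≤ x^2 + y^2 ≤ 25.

The region D is 4 ≤ r ≤ 5, 0 ≤ θ ≤ 2π in polar coordinates, where x = r cos(θ), y = r sin(θ), and dA = r dr dθ.

Under the substitution, the integrand becomes r^2, so

    ∬_D (x^2 + y^2) dA = ∫_{0}^{2π} ∫_{4}^{5} (r^2) · r dr dθ.

Inner integral (in r): ∫_{4}^{5} (r^2) · r dr = 369/4.

Outer integral (in θ): ∫_{0}^{2π} (369/4) dθ = 369π/2.

Therefore ∬_D (x^2 + y^2) dA = 369π/2.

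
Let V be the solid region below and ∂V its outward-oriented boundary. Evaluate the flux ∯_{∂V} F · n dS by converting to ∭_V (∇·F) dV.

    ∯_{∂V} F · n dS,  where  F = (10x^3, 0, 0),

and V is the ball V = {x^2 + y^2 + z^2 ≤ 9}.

By the divergence theorem,

    ∯_{∂V} F · n dS = ∭_V (∇ · F) dV.

Compute the divergence:
    ∇ · F = ∂F_x/∂x + ∂F_y/∂y + ∂F_z/∂z = 30x^2 + 0 + 0 = 30x^2.

In spherical coordinates, x = ρ sin(φ) cos(θ), y = ρ sin(φ) sin(θ), z = ρ cos(φ), dV = ρ^2 sin(φ) dρ dφ dθ, with 0 ≤ ρ ≤ 3, 0 ≤ φ ≤ π, 0 ≤ θ ≤ 2π.

The integrand, after substitution and multiplying by the volume element, becomes (30ρ^2sin(φ)^2cos(θ)^2) · ρ^2 sin(φ), so

    ∭_V (∇·F) dV = ∫_0^{2π} ∫_0^{π} ∫_0^{3} (30ρ^2sin(φ)^2cos(θ)^2) · ρ^2 sin(φ) dρ dφ dθ.

Inner (ρ from 0 to 3): 1458sin(φ)^3cos(θ)^2.
Middle (φ from 0 to π): 1944cos(θ)^2.
Outer (θ from 0 to 2π): 1944π.

Therefore ∯_{∂V} F · n dS = 1944π.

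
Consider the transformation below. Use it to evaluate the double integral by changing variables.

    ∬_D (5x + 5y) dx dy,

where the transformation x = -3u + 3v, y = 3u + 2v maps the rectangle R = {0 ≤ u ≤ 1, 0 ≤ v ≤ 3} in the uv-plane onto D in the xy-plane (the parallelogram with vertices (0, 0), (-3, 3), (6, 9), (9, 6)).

Compute the Jacobian determinant of (x, y) with respect to (u, v):

    ∂(x,y)/∂(u,v) = | -3  3 | = (-3)(2) - (3)(3) = -15.
                   | 3  2 |

Its absolute value is |J| = 15 (the area scaling factor).

Substituting x = -3u + 3v, y = 3u + 2v into the integrand,

    5x + 5y → 25v,

so the integral becomes

    ∬_R (25v) · |J| du dv = ∫_0^1 ∫_0^3 (375v) dv du.

Inner (v): 3375/2.
Outer (u): 3375/2.

Therefore ∬_D (5x + 5y) dx dy = 3375/2.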